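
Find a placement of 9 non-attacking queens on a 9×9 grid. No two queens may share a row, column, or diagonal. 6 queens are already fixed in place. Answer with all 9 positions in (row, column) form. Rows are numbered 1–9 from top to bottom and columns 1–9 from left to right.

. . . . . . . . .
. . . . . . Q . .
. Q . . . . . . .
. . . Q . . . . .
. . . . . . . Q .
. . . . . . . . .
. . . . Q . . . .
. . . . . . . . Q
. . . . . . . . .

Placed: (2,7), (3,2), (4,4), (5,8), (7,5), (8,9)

Row 1: attacked by (2,7)→{6,7,8}; (3,2)→{2,4}; (4,4)→{1,4,7}; (5,8)→{4,8}; (7,5)→{5}; (8,9)→{2,9}. Safe: 3. Place at column 3.
Row 6: attacked by (1,3)→{3,8}; (2,7)→{3,7}; (3,2)→{2,5}; (4,4)→{2,4,6}; (5,8)→{7,8,9}; (7,5)→{4,5,6}; (8,9)→{7,9}. Safe: 1. Place at column 1.
Row 9: attacked by (1,3)→{3}; (2,7)→{7}; (3,2)→{2,8}; (4,4)→{4,9}; (5,8)→{4,8}; (6,1)→{1,4}; (7,5)→{3,5,7}; (8,9)→{8,9}. Safe: 6. Place at column 6.
Columns [3, 7, 2, 4, 8, 1, 5, 9, 6], r−c [-2, -5, 1, 0, -3, 5, 2, -1, 3], r+c [4, 9, 5, 8, 13, 7, 12, 17, 15] are all distinct, so no two queens attack.

(1,3) (2,7) (3,2) (4,4) (5,8) (6,1) (7,5) (8,9) (9,6)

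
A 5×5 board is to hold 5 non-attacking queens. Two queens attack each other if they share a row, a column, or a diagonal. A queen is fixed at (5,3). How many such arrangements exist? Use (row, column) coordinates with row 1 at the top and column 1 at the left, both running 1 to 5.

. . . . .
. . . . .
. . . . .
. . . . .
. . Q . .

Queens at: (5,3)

Branch on row 1: col 1 → 1; col 2 → 0; col 4 → 0; col 5 → 1.
Sum: 1 + 0 + 0 + 1 = 2.

2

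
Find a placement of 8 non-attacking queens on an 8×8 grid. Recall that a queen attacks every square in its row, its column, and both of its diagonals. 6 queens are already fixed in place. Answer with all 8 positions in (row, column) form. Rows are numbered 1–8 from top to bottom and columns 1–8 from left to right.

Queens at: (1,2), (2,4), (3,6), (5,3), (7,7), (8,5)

(1,2) (2,4) (3,6) (4,8) (5,3) (6,1) (7,7) (8,5)

Row 4: attacked by (1,2)→{2,5}; (2,4)→{2,4,6}; (3,6)→{5,6,7}; (5,3)→{2,3,4}; (7,7)→{4,7}; (8,5)→{1,5}. Safe: 8. Place at column 8.
Row 6: attacked by (1,2)→{2,7}; (2,4)→{4,8}; (3,6)→{3,6}; (4,8)→{6,8}; (5,3)→{2,3,4}; (7,7)→{6,7,8}; (8,5)→{3,5,7}. Safe: 1. Place at column 1.
Columns [2, 4, 6, 8, 3, 1, 7, 5], r−c [-1, -2, -3, -4, 2, 5, 0, 3], r+c [3, 6, 9, 12, 8, 7, 14, 13] are all distinct, so no two queens attack.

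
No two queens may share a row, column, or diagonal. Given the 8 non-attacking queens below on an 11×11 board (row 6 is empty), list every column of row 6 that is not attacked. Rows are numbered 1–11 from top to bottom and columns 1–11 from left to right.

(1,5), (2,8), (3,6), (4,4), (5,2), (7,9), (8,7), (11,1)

columns 11

(1,5) attacks row 6 at column 5 and diagonals 10.
(2,8) attacks row 6 at column 8 and diagonals 4.
(3,6) attacks row 6 at column 6 and diagonals 3, 9.
(4,4) attacks row 6 at column 4 and diagonals 2, 6.
(5,2) attacks row 6 at column 2 and diagonals 1, 3.
(7,9) attacks row 6 at column 9 and diagonals 8, 10.
(8,7) attacks row 6 at column 7 and diagonals 5, 9.
(11,1) attacks row 6 at column 1 and diagonals 6.
Attacked columns: {1, 2, 3, 4, 5, 6, 7, 8, 9, 10}. Safe: {11}.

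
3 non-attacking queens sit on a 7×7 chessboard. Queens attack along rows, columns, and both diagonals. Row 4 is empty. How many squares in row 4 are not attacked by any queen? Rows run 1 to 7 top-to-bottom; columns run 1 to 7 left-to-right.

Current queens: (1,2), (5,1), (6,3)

3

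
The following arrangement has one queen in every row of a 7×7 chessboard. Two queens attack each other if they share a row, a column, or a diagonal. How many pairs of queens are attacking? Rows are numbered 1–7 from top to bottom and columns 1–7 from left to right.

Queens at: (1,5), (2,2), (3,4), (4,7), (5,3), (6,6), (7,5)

4

Same column: (1,5)–(7,5) (column 5).
Same diagonal: (2,2)–(6,6) (|2−6| = |2−6| = 4); (5,3)–(7,5) (|5−7| = |3−5| = 2); (6,6)–(7,5) (|6−7| = |6−5| = 1).
Total attacking pairs: 4.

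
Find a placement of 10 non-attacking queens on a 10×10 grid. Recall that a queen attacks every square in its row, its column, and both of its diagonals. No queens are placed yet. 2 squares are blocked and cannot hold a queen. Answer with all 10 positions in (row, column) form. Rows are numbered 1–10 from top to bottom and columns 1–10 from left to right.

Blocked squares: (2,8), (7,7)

(1,7) (2,2) (3,6) (4,1) (5,10) (6,5) (7,3) (8,9) (9,4) (10,8)

Row 1: Safe: 1, 2, 3, 4, 5, 6, 7, 8, 9, 10. Place at column 7.
Row 2: attacked by (1,7)→{6,7,8}. Blocked: 8. Safe: 1, 2, 3, 4, 5, 9, 10. Place at column 2.
Row 3: attacked by (1,7)→{5,7,9}; (2,2)→{1,2,3}. Safe: 4, 6, 8, 10. Place at column 6.
Row 4: attacked by (1,7)→{4,7,10}; (2,2)→{2,4}; (3,6)→{5,6,7}. Safe: 1, 3, 8, 9. Place at column 1.
Row 5: attacked by (1,7)→{3,7}; (2,2)→{2,5}; (3,6)→{4,6,8}; (4,1)→{1,2}. Safe: 9, 10. Place at column 10.
Row 6: attacked by (1,7)→{2,7}; (2,2)→{2,6}; (3,6)→{3,6,9}; (4,1)→{1,3}; (5,10)→{9,10}. Safe: 4, 5, 8. Place at column 5.
Row 7: attacked by (1,7)→{1,7}; (2,2)→{2,7}; (3,6)→{2,6,10}; (4,1)→{1,4}; (5,10)→{8,10}; (6,5)→{4,5,6}. Blocked: 7. Safe: 3, 9. Place at column 3.
Row 8: attacked by (1,7)→{7}; (2,2)→{2,8}; (3,6)→{1,6}; (4,1)→{1,5}; (5,10)→{7,10}; (6,5)→{3,5,7}; (7,3)→{2,3,4}. Safe: 9. Place at column 9.
Row 9: attacked by (1,7)→{7}; (2,2)→{2,9}; (3,6)→{6}; (4,1)→{1,6}; (5,10)→{6,10}; (6,5)→{2,5,8}; (7,3)→{1,3,5}; (8,9)→{8,9,10}. Safe: 4. Place at column 4.
Row 10: attacked by (1,7)→{7}; (2,2)→{2,10}; (3,6)→{6}; (4,1)→{1,7}; (5,10)→{5,10}; (6,5)→{1,5,9}; (7,3)→{3,6}; (8,9)→{7,9}; (9,4)→{3,4,5}. Safe: 8. Place at column 8.
Columns [7, 2, 6, 1, 10, 5, 3, 9, 4, 8], r−c [-6, 0, -3, 3, -5, 1, 4, -1, 5, 2], r+c [8, 4, 9, 5, 15, 11, 10, 17, 13, 18] are all distinct, so no two queens attack.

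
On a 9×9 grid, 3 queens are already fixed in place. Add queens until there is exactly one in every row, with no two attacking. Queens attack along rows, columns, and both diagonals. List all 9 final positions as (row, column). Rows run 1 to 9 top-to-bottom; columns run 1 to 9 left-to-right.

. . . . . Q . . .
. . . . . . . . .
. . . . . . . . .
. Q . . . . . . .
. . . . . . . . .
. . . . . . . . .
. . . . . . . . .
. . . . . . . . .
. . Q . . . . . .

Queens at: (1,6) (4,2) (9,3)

Row 2: attacked by (1,6)→{5,6,7}; (4,2)→{2,4}; (9,3)→{3}. Safe: 1, 8, 9. Place at column 1.
Row 3: attacked by (1,6)→{4,6,8}; (2,1)→{1,2}; (4,2)→{1,2,3}; (9,3)→{3,9}. Safe: 5, 7. Place at column 5.
Row 5: attacked by (1,6)→{2,6}; (2,1)→{1,4}; (3,5)→{3,5,7}; (4,2)→{1,2,3}; (9,3)→{3,7}. Safe: 8, 9. Place at column 9.
Row 6: attacked by (1,6)→{1,6}; (2,1)→{1,5}; (3,5)→{2,5,8}; (4,2)→{2,4}; (5,9)→{8,9}; (9,3)→{3,6}. Safe: 7. Place at column 7.
Row 7: attacked by (1,6)→{6}; (2,1)→{1,6}; (3,5)→{1,5,9}; (4,2)→{2,5}; (5,9)→{7,9}; (6,7)→{6,7,8}; (9,3)→{1,3,5}. Safe: 4. Place at column 4.
Row 8: attacked by (1,6)→{6}; (2,1)→{1,7}; (3,5)→{5}; (4,2)→{2,6}; (5,9)→{6,9}; (6,7)→{5,7,9}; (7,4)→{3,4,5}; (9,3)→{2,3,4}. Safe: 8. Place at column 8.
Columns [6, 1, 5, 2, 9, 7, 4, 8, 3], r−c [-5, 1, -2, 2, -4, -1, 3, 0, 6], r+c [7, 3, 8, 6, 14, 13, 11, 16, 12] are all distinct, so no two queens attack.

(1,6) (2,1) (3,5) (4,2) (5,9) (6,7) (7,4) (8,8) (9,3)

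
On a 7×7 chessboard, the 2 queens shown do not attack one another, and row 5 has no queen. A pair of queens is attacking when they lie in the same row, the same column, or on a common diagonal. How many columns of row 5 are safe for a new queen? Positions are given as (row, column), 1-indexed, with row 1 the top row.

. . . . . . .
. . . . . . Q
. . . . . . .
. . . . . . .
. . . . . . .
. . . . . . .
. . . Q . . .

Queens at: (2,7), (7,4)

3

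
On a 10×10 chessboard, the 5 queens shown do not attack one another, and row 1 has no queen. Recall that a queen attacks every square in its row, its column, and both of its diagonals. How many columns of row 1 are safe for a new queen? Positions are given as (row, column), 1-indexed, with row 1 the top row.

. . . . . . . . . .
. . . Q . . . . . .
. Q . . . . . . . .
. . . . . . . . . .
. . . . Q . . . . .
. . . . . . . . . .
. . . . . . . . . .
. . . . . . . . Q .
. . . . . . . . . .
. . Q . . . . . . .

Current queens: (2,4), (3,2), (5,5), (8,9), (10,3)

(2,4) attacks row 1 at column 4 and diagonals 3, 5.
(3,2) attacks row 1 at column 2 and diagonals 4.
(5,5) attacks row 1 at column 5 and diagonals 1, 9.
(8,9) attacks row 1 at column 9 and diagonals 2.
(10,3) attacks row 1 at column 3.
Attacked columns: {1, 2, 3, 4, 5, 9}. Safe: {6, 7, 8, 10}.

4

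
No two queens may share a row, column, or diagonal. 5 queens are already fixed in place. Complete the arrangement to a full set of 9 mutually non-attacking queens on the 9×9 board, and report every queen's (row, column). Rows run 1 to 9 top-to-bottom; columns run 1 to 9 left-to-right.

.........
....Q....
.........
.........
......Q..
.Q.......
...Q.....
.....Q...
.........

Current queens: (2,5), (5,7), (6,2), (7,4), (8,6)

(1,8) (2,5) (3,3) (4,9) (5,7) (6,2) (7,4) (8,6) (9,1)

Row 1: attacked by (2,5)→{4,5,6}; (5,7)→{3,7}; (6,2)→{2,7}; (7,4)→{4}; (8,6)→{6}. Safe: 1, 8, 9. Place at column 8.
Row 3: attacked by (1,8)→{6,8}; (2,5)→{4,5,6}; (5,7)→{5,7,9}; (6,2)→{2,5}; (7,4)→{4,8}; (8,6)→{1,6}. Safe: 3. Place at column 3.
Row 4: attacked by (1,8)→{5,8}; (2,5)→{3,5,7}; (3,3)→{2,3,4}; (5,7)→{6,7,8}; (6,2)→{2,4}; (7,4)→{1,4,7}; (8,6)→{2,6}. Safe: 9. Place at column 9.
Row 9: attacked by (1,8)→{8}; (2,5)→{5}; (3,3)→{3,9}; (4,9)→{4,9}; (5,7)→{3,7}; (6,2)→{2,5}; (7,4)→{2,4,6}; (8,6)→{5,6,7}. Safe: 1. Place at column 1.
Columns [8, 5, 3, 9, 7, 2, 4, 6, 1], r−c [-7, -3, 0, -5, -2, 4, 3, 2, 8], r+c [9, 7, 6, 13, 12, 8, 11, 14, 10] are all distinct, so no two queens attack.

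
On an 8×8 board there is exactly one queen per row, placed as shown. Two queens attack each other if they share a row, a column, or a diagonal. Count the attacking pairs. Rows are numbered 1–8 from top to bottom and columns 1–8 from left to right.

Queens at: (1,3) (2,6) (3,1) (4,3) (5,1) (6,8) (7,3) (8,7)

8

Same column: (1,3)–(4,3) (column 3); (1,3)–(7,3) (column 3); (3,1)–(5,1) (column 1); (4,3)–(7,3) (column 3).
Same diagonal: (1,3)–(3,1) (|1−3| = |3−1| = 2); (1,3)–(6,8) (|1−6| = |3−8| = 5); (4,3)–(8,7) (|4−8| = |3−7| = 4); (5,1)–(7,3) (|5−7| = |1−3| = 2).
Total attacking pairs: 8.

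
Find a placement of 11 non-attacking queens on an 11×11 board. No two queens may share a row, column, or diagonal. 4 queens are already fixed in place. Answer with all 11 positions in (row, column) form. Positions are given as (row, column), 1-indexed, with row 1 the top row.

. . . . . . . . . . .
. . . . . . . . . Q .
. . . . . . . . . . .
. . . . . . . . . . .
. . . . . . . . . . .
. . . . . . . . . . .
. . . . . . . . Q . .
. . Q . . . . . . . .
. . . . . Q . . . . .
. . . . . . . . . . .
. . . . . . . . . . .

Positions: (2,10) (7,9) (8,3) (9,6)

Row 1: attacked by (2,10)→{9,10,11}; (7,9)→{3,9}; (8,3)→{3,10}; (9,6)→{6}. Safe: 1, 2, 4, 5, 7, 8. Place at column 1.
Row 3: attacked by (1,1)→{1,3}; (2,10)→{9,10,11}; (7,9)→{5,9}; (8,3)→{3,8}; (9,6)→{6}. Safe: 2, 4, 7. Place at column 2.
Row 4: attacked by (1,1)→{1,4}; (2,10)→{8,10}; (3,2)→{1,2,3}; (7,9)→{6,9}; (8,3)→{3,7}; (9,6)→{1,6,11}. Safe: 5. Place at column 5.
Row 5: attacked by (1,1)→{1,5}; (2,10)→{7,10}; (3,2)→{2,4}; (4,5)→{4,5,6}; (7,9)→{7,9,11}; (8,3)→{3,6}; (9,6)→{2,6,10}. Safe: 8. Place at column 8.
Row 6: attacked by (1,1)→{1,6}; (2,10)→{6,10}; (3,2)→{2,5}; (4,5)→{3,5,7}; (5,8)→{7,8,9}; (7,9)→{8,9,10}; (8,3)→{1,3,5}; (9,6)→{3,6,9}. Safe: 4, 11. Place at column 11.
Row 10: attacked by (1,1)→{1,10}; (2,10)→{2,10}; (3,2)→{2,9}; (4,5)→{5,11}; (5,8)→{3,8}; (6,11)→{7,11}; (7,9)→{6,9}; (8,3)→{1,3,5}; (9,6)→{5,6,7}. Safe: 4. Place at column 4.
Row 11: attacked by (1,1)→{1,11}; (2,10)→{1,10}; (3,2)→{2,10}; (4,5)→{5}; (5,8)→{2,8}; (6,11)→{6,11}; (7,9)→{5,9}; (8,3)→{3,6}; (9,6)→{4,6,8}; (10,4)→{3,4,5}. Safe: 7. Place at column 7.
Columns [1, 10, 2, 5, 8, 11, 9, 3, 6, 4, 7], r−c [0, -8, 1, -1, -3, -5, -2, 5, 3, 6, 4], r+c [2, 12, 5, 9, 13, 17, 16, 11, 15, 14, 18] are all distinct, so no two queens attack.

(1,1) (2,10) (3,2) (4,5) (5,8) (6,11) (7,9) (8,3) (9,6) (10,4) (11,7)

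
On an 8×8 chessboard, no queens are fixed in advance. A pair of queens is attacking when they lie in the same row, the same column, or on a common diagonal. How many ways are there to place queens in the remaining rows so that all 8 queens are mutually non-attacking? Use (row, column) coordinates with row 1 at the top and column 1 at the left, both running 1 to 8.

Branch on row 1: col 1 → 4; col 2 → 8; col 3 → 16; col 4 → 18; col 5 → 18; col 6 → 16; col 7 → 8; col 8 → 4.
Sum: 4 + 8 + 16 + 18 + 18 + 16 + 8 + 4 = 92.
(This is the classic 8-queens count.)

92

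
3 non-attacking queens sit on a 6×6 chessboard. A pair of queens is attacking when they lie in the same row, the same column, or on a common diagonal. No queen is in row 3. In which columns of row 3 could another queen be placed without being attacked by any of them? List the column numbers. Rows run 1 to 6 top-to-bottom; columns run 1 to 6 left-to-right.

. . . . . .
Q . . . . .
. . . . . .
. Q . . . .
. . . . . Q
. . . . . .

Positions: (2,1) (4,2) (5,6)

(2,1) attacks row 3 at column 1 and diagonals 2.
(4,2) attacks row 3 at column 2 and diagonals 1, 3.
(5,6) attacks row 3 at column 6 and diagonals 4.
Attacked columns: {1, 2, 3, 4, 6}. Safe: {5}.

columns 5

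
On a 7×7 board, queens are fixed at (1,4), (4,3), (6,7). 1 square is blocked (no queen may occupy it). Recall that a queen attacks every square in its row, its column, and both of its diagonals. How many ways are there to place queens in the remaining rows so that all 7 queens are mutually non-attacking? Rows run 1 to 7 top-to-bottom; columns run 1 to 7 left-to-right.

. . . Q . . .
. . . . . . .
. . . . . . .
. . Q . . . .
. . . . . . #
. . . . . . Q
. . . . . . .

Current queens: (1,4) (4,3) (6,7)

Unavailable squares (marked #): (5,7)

Branch on row 2: col 2 → 0; col 6 → 1.
Sum: 0 + 1 = 1.

1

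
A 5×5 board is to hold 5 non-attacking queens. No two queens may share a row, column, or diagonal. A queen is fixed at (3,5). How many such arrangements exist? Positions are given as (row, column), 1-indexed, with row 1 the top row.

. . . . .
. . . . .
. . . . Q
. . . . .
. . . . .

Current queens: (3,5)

Branch on row 1: col 1 → 1; col 2 → 0; col 4 → 1.
Sum: 1 + 0 + 1 = 2.

2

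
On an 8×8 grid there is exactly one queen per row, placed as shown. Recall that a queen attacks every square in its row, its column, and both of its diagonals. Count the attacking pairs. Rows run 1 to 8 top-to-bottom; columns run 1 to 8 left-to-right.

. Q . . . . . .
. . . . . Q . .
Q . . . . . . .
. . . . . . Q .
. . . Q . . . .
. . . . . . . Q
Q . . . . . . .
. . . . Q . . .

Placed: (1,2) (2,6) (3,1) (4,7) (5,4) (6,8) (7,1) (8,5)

2

Same column: (3,1)–(7,1) (column 1).
Same diagonal: (2,6)–(7,1) (|2−7| = |6−1| = 5).
Total attacking pairs: 2.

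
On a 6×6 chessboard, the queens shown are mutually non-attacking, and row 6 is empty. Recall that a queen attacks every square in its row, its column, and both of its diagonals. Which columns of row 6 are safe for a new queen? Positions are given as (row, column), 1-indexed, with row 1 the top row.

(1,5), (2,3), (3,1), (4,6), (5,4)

(1,5) attacks row 6 at column 5.
(2,3) attacks row 6 at column 3.
(3,1) attacks row 6 at column 1 and diagonals 4.
(4,6) attacks row 6 at column 6 and diagonals 4.
(5,4) attacks row 6 at column 4 and diagonals 3, 5.
Attacked columns: {1, 3, 4, 5, 6}. Safe: {2}.

columns 2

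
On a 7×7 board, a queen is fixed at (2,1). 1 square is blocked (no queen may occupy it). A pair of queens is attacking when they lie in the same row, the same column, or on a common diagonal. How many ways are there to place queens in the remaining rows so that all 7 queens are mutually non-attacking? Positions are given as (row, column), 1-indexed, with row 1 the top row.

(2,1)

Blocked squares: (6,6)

Branch on row 1: col 3 → 2; col 4 → 2; col 5 → 1; col 6 → 1; col 7 → 0.
Sum: 2 + 2 + 1 + 1 + 0 = 6.

6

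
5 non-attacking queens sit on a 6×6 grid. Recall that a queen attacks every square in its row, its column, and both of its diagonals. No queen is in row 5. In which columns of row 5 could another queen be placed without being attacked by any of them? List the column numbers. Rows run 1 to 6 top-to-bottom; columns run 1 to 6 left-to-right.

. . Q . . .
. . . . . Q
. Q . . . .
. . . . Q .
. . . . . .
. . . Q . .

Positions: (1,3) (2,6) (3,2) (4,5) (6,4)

columns 1

(1,3) attacks row 5 at column 3.
(2,6) attacks row 5 at column 6 and diagonals 3.
(3,2) attacks row 5 at column 2 and diagonals 4.
(4,5) attacks row 5 at column 5 and diagonals 4, 6.
(6,4) attacks row 5 at column 4 and diagonals 3, 5.
Attacked columns: {2, 3, 4, 5, 6}. Safe: {1}.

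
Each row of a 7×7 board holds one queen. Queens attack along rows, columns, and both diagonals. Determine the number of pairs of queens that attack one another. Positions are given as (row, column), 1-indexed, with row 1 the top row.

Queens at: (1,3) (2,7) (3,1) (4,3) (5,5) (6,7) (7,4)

3

Same column: (1,3)–(4,3) (column 3); (2,7)–(6,7) (column 7).
Same diagonal: (1,3)–(3,1) (|1−3| = |3−1| = 2).
Total attacking pairs: 3.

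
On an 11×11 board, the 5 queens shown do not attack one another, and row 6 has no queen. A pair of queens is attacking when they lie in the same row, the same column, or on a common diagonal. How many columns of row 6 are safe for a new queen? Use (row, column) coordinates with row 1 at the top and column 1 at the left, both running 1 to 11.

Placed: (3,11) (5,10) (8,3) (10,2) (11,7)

1

(3,11) attacks row 6 at column 11 and diagonals 8.
(5,10) attacks row 6 at column 10 and diagonals 9, 11.
(8,3) attacks row 6 at column 3 and diagonals 1, 5.
(10,2) attacks row 6 at column 2 and diagonals 6.
(11,7) attacks row 6 at column 7 and diagonals 2.
Attacked columns: {1, 2, 3, 5, 6, 7, 8, 9, 10, 11}. Safe: {4}.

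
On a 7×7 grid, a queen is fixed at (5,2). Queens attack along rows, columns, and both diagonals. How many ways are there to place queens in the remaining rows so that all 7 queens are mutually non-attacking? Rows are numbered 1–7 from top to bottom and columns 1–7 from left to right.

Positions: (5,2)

Branch on row 1: col 1 → 1; col 3 → 1; col 4 → 2; col 5 → 1; col 7 → 1.
Sum: 1 + 1 + 2 + 1 + 1 = 6.

6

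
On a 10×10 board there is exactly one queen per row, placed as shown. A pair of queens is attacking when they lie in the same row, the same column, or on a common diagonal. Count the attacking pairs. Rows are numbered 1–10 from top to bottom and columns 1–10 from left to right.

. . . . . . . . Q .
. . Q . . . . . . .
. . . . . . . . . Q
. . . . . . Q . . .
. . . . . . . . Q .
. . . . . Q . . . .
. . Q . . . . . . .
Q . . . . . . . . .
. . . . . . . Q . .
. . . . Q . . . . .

3

Same column: (1,9)–(5,9) (column 9); (2,3)–(7,3) (column 3).
Same diagonal: (1,9)–(7,3) (|1−7| = |9−3| = 6).
Total attacking pairs: 3.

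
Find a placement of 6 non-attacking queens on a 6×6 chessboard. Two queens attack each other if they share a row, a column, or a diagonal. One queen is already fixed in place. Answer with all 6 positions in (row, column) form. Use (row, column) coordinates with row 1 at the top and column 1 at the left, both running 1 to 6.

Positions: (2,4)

(1,2) (2,4) (3,6) (4,1) (5,3) (6,5)

Row 1: attacked by (2,4)→{3,4,5}. Safe: 1, 2, 6. Place at column 2.
Row 3: attacked by (1,2)→{2,4}; (2,4)→{3,4,5}. Safe: 1, 6. Place at column 6.
Row 4: attacked by (1,2)→{2,5}; (2,4)→{2,4,6}; (3,6)→{5,6}. Safe: 1, 3. Place at column 1.
Row 5: attacked by (1,2)→{2,6}; (2,4)→{1,4}; (3,6)→{4,6}; (4,1)→{1,2}. Safe: 3, 5. Place at column 3.
Row 6: attacked by (1,2)→{2}; (2,4)→{4}; (3,6)→{3,6}; (4,1)→{1,3}; (5,3)→{2,3,4}. Safe: 5. Place at column 5.
Columns [2, 4, 6, 1, 3, 5], r−c [-1, -2, -3, 3, 2, 1], r+c [3, 6, 9, 5, 8, 11] are all distinct, so no two queens attack.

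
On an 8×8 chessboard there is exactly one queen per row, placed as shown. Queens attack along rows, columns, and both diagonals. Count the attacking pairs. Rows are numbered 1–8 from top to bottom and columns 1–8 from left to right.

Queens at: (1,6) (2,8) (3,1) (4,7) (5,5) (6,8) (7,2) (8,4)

2

Same column: (2,8)–(6,8) (column 8).
Same diagonal: (2,8)–(5,5) (|2−5| = |8−5| = 3).
Total attacking pairs: 2.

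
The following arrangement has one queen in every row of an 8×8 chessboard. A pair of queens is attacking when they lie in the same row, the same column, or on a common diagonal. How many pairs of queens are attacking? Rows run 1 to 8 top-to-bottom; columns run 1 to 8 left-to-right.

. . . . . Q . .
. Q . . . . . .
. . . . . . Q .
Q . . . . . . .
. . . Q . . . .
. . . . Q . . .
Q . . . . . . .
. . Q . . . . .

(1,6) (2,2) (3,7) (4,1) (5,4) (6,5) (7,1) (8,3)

Same column: (4,1)–(7,1) (column 1).
Same diagonal: (5,4)–(6,5) (|5−6| = |4−5| = 1); (6,5)–(8,3) (|6−8| = |5−3| = 2).
Total attacking pairs: 3.

3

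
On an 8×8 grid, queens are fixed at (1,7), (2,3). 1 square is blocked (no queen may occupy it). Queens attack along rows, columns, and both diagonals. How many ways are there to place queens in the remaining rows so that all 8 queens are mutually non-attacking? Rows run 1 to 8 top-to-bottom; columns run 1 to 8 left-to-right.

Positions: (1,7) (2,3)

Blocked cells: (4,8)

2

Branch on row 3: col 1 → 1; col 6 → 0; col 8 → 1.
Sum: 1 + 0 + 1 = 2.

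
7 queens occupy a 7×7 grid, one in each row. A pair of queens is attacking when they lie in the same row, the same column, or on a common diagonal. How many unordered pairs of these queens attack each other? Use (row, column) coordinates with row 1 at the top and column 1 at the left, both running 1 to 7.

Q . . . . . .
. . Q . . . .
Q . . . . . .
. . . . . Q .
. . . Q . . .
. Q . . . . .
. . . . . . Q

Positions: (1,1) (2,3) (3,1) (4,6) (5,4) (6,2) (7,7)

2

Same column: (1,1)–(3,1) (column 1).
Same diagonal: (1,1)–(7,7) (|1−7| = |1−7| = 6).
Total attacking pairs: 2.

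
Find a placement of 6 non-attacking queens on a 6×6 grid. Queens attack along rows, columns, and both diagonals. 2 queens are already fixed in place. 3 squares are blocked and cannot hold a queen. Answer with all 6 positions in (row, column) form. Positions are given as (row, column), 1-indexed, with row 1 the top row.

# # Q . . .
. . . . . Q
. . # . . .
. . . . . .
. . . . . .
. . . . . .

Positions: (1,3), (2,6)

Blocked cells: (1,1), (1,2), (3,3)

Row 3: attacked by (1,3)→{1,3,5}; (2,6)→{5,6}. Blocked: 3. Safe: 2, 4. Place at column 2.
Row 4: attacked by (1,3)→{3,6}; (2,6)→{4,6}; (3,2)→{1,2,3}. Safe: 5. Place at column 5.
Row 5: attacked by (1,3)→{3}; (2,6)→{3,6}; (3,2)→{2,4}; (4,5)→{4,5,6}. Safe: 1. Place at column 1.
Row 6: attacked by (1,3)→{3}; (2,6)→{2,6}; (3,2)→{2,5}; (4,5)→{3,5}; (5,1)→{1,2}. Safe: 4. Place at column 4.
Columns [3, 6, 2, 5, 1, 4], r−c [-2, -4, 1, -1, 4, 2], r+c [4, 8, 5, 9, 6, 10] are all distinct, so no two queens attack.

(1,3) (2,6) (3,2) (4,5) (5,1) (6,4)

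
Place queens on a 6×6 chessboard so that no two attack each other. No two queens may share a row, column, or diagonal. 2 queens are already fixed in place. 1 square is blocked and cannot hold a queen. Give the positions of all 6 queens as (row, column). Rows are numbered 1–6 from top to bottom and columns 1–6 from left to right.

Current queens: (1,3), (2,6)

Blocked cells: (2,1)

Row 3: attacked by (1,3)→{1,3,5}; (2,6)→{5,6}. Safe: 2, 4. Place at column 2.
Row 4: attacked by (1,3)→{3,6}; (2,6)→{4,6}; (3,2)→{1,2,3}. Safe: 5. Place at column 5.
Row 5: attacked by (1,3)→{3}; (2,6)→{3,6}; (3,2)→{2,4}; (4,5)→{4,5,6}. Safe: 1. Place at column 1.
Row 6: attacked by (1,3)→{3}; (2,6)→{2,6}; (3,2)→{2,5}; (4,5)→{3,5}; (5,1)→{1,2}. Safe: 4. Place at column 4.
Columns [3, 6, 2, 5, 1, 4], r−c [-2, -4, 1, -1, 4, 2], r+c [4, 8, 5, 9, 6, 10] are all distinct, so no two queens attack.

(1,3) (2,6) (3,2) (4,5) (5,1) (6,4)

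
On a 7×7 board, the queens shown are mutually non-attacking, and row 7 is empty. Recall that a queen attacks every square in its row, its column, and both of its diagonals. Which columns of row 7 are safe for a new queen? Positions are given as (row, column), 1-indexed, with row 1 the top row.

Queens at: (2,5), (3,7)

columns 1, 2, 4, 6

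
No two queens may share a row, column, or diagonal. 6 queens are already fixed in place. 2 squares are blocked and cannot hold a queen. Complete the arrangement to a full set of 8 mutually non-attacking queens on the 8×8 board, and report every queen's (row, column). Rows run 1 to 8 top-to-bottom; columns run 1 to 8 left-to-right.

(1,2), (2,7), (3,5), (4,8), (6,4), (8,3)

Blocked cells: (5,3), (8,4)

(1,2) (2,7) (3,5) (4,8) (5,1) (6,4) (7,6) (8,3)

Row 5: attacked by (1,2)→{2,6}; (2,7)→{4,7}; (3,5)→{3,5,7}; (4,8)→{7,8}; (6,4)→{3,4,5}; (8,3)→{3,6}. Blocked: 3. Safe: 1. Place at column 1.
Row 7: attacked by (1,2)→{2,8}; (2,7)→{2,7}; (3,5)→{1,5}; (4,8)→{5,8}; (5,1)→{1,3}; (6,4)→{3,4,5}; (8,3)→{2,3,4}. Safe: 6. Place at column 6.
Columns [2, 7, 5, 8, 1, 4, 6, 3], r−c [-1, -5, -2, -4, 4, 2, 1, 5], r+c [3, 9, 8, 12, 6, 10, 13, 11] are all distinct, so no two queens attack.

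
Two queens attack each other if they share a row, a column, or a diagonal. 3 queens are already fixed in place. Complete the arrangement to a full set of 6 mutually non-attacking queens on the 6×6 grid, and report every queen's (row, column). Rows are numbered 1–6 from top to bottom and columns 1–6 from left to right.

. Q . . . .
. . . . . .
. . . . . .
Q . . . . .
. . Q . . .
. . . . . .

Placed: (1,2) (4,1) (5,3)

Row 2: attacked by (1,2)→{1,2,3}; (4,1)→{1,3}; (5,3)→{3,6}. Safe: 4, 5. Place at column 4.
Row 3: attacked by (1,2)→{2,4}; (2,4)→{3,4,5}; (4,1)→{1,2}; (5,3)→{1,3,5}. Safe: 6. Place at column 6.
Row 6: attacked by (1,2)→{2}; (2,4)→{4}; (3,6)→{3,6}; (4,1)→{1,3}; (5,3)→{2,3,4}. Safe: 5. Place at column 5.
Columns [2, 4, 6, 1, 3, 5], r−c [-1, -2, -3, 3, 2, 1], r+c [3, 6, 9, 5, 8, 11] are all distinct, so no two queens attack.

(1,2) (2,4) (3,6) (4,1) (5,3) (6,5)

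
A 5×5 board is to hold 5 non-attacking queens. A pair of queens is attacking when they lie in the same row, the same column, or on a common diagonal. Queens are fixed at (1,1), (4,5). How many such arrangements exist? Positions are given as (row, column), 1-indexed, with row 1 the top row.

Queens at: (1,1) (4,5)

1

Branch on row 2: col 4 → 1.
Sum: 1 = 1.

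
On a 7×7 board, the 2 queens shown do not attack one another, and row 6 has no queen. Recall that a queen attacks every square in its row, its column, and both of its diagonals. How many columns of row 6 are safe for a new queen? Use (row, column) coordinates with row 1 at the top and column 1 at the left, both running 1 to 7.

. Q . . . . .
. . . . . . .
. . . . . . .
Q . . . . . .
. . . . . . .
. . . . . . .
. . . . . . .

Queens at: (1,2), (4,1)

3

(1,2) attacks row 6 at column 2 and diagonals 7.
(4,1) attacks row 6 at column 1 and diagonals 3.
Attacked columns: {1, 2, 3, 7}. Safe: {4, 5, 6}.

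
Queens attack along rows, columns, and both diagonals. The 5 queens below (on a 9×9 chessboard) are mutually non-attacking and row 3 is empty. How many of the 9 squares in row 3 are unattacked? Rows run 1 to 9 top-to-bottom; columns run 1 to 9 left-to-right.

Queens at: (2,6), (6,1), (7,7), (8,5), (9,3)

2

(2,6) attacks row 3 at column 6 and diagonals 5, 7.
(6,1) attacks row 3 at column 1 and diagonals 4.
(7,7) attacks row 3 at column 7 and diagonals 3.
(8,5) attacks row 3 at column 5.
(9,3) attacks row 3 at column 3 and diagonals 9.
Attacked columns: {1, 3, 4, 5, 6, 7, 9}. Safe: {2, 8}.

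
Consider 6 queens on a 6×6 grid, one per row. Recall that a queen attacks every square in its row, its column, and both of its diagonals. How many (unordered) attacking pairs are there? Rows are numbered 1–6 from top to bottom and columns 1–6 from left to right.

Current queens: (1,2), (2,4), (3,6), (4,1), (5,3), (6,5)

0

All columns are distinct and no two queens satisfy |Δrow| = |Δcol|, so no pair attacks.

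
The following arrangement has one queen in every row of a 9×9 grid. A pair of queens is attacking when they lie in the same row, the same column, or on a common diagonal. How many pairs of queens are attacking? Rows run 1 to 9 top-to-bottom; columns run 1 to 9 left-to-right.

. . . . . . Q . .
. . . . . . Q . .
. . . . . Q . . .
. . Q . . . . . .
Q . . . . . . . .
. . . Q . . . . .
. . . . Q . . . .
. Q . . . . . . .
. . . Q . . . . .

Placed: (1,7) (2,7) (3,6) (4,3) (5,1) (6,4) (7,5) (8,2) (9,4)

5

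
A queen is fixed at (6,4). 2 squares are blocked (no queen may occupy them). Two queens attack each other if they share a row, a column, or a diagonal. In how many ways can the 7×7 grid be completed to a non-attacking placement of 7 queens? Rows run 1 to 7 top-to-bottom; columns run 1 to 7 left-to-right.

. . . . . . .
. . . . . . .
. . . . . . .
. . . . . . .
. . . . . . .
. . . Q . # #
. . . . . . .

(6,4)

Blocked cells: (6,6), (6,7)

Branch on row 1: col 1 → 1; col 2 → 1; col 3 → 1; col 5 → 1; col 6 → 1; col 7 → 1.
Sum: 1 + 1 + 1 + 1 + 1 + 1 = 6.

6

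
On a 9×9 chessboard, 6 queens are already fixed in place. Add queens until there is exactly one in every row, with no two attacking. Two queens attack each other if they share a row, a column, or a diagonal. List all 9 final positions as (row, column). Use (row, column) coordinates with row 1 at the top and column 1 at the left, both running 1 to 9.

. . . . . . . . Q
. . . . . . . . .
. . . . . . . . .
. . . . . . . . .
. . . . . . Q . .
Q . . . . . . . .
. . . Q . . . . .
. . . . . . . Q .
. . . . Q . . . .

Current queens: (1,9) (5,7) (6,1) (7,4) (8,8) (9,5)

Row 2: attacked by (1,9)→{8,9}; (5,7)→{4,7}; (6,1)→{1,5}; (7,4)→{4,9}; (8,8)→{2,8}; (9,5)→{5}. Safe: 3, 6. Place at column 3.
Row 3: attacked by (1,9)→{7,9}; (2,3)→{2,3,4}; (5,7)→{5,7,9}; (6,1)→{1,4}; (7,4)→{4,8}; (8,8)→{3,8}; (9,5)→{5}. Safe: 6. Place at column 6.
Row 4: attacked by (1,9)→{6,9}; (2,3)→{1,3,5}; (3,6)→{5,6,7}; (5,7)→{6,7,8}; (6,1)→{1,3}; (7,4)→{1,4,7}; (8,8)→{4,8}; (9,5)→{5}. Safe: 2. Place at column 2.
Columns [9, 3, 6, 2, 7, 1, 4, 8, 5], r−c [-8, -1, -3, 2, -2, 5, 3, 0, 4], r+c [10, 5, 9, 6, 12, 7, 11, 16, 14] are all distinct, so no two queens attack.

(1,9) (2,3) (3,6) (4,2) (5,7) (6,1) (7,4) (8,8) (9,5)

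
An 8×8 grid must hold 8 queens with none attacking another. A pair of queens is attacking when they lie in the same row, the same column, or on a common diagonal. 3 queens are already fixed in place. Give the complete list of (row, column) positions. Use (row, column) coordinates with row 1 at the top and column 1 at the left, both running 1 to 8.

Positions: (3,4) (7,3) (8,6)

(1,8) (2,2) (3,4) (4,1) (5,7) (6,5) (7,3) (8,6)

Row 1: attacked by (3,4)→{2,4,6}; (7,3)→{3}; (8,6)→{6}. Safe: 1, 5, 7, 8. Place at column 8.
Row 2: attacked by (1,8)→{7,8}; (3,4)→{3,4,5}; (7,3)→{3,8}; (8,6)→{6}. Safe: 1, 2. Place at column 2.
Row 4: attacked by (1,8)→{5,8}; (2,2)→{2,4}; (3,4)→{3,4,5}; (7,3)→{3,6}; (8,6)→{2,6}. Safe: 1, 7. Place at column 1.
Row 5: attacked by (1,8)→{4,8}; (2,2)→{2,5}; (3,4)→{2,4,6}; (4,1)→{1,2}; (7,3)→{1,3,5}; (8,6)→{3,6}. Safe: 7. Place at column 7.
Row 6: attacked by (1,8)→{3,8}; (2,2)→{2,6}; (3,4)→{1,4,7}; (4,1)→{1,3}; (5,7)→{6,7,8}; (7,3)→{2,3,4}; (8,6)→{4,6,8}. Safe: 5. Place at column 5.
Columns [8, 2, 4, 1, 7, 5, 3, 6], r−c [-7, 0, -1, 3, -2, 1, 4, 2], r+c [9, 4, 7, 5, 12, 11, 10, 14] are all distinct, so no two queens attack.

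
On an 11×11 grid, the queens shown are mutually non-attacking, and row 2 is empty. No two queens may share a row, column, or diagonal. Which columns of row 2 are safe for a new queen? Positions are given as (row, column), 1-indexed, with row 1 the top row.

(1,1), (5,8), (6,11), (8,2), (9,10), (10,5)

columns 4, 6, 9

(1,1) attacks row 2 at column 1 and diagonals 2.
(5,8) attacks row 2 at column 8 and diagonals 5, 11.
(6,11) attacks row 2 at column 11 and diagonals 7.
(8,2) attacks row 2 at column 2 and diagonals 8.
(9,10) attacks row 2 at column 10 and diagonals 3.
(10,5) attacks row 2 at column 5.
Attacked columns: {1, 2, 3, 5, 7, 8, 10, 11}. Safe: {4, 6, 9}.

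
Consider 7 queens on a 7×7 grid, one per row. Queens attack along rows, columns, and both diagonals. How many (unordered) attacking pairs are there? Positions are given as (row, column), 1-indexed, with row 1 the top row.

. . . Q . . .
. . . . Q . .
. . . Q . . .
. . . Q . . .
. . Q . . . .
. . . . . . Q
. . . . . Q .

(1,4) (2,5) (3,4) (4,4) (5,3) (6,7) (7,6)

Same column: (1,4)–(3,4) (column 4); (1,4)–(4,4) (column 4); (3,4)–(4,4) (column 4).
Same diagonal: (1,4)–(2,5) (|1−2| = |4−5| = 1); (2,5)–(3,4) (|2−3| = |5−4| = 1); (3,4)–(6,7) (|3−6| = |4−7| = 3); (4,4)–(5,3) (|4−5| = |4−3| = 1); (6,7)–(7,6) (|6−7| = |7−6| = 1).
Total attacking pairs: 8.

8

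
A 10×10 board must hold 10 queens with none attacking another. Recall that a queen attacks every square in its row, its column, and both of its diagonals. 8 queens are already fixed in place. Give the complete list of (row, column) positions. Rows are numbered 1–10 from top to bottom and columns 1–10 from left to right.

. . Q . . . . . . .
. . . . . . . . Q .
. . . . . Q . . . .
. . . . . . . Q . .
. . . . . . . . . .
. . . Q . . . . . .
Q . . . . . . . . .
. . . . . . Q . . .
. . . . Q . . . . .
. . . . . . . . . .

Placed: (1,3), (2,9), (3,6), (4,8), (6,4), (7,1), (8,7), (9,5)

(1,3) (2,9) (3,6) (4,8) (5,2) (6,4) (7,1) (8,7) (9,5) (10,10)

Row 5: attacked by (1,3)→{3,7}; (2,9)→{6,9}; (3,6)→{4,6,8}; (4,8)→{7,8,9}; (6,4)→{3,4,5}; (7,1)→{1,3}; (8,7)→{4,7,10}; (9,5)→{1,5,9}. Safe: 2. Place at column 2.
Row 10: attacked by (1,3)→{3}; (2,9)→{1,9}; (3,6)→{6}; (4,8)→{2,8}; (5,2)→{2,7}; (6,4)→{4,8}; (7,1)→{1,4}; (8,7)→{5,7,9}; (9,5)→{4,5,6}. Safe: 10. Place at column 10.
Columns [3, 9, 6, 8, 2, 4, 1, 7, 5, 10], r−c [-2, -7, -3, -4, 3, 2, 6, 1, 4, 0], r+c [4, 11, 9, 12, 7, 10, 8, 15, 14, 20] are all distinct, so no two queens attack.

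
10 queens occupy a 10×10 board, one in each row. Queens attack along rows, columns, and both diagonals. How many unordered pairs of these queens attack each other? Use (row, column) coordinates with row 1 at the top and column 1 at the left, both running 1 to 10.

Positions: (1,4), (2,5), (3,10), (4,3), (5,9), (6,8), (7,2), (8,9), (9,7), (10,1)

4

Same column: (5,9)–(8,9) (column 9).
Same diagonal: (1,4)–(2,5) (|1−2| = |4−5| = 1); (2,5)–(4,3) (|2−4| = |5−3| = 2); (5,9)–(6,8) (|5−6| = |9−8| = 1).
Total attacking pairs: 4.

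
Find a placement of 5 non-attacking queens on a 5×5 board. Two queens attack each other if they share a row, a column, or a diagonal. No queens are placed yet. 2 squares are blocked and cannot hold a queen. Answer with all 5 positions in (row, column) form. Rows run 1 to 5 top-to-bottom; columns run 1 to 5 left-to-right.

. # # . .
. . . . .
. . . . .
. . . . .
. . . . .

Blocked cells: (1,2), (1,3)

(1,1) (2,3) (3,5) (4,2) (5,4)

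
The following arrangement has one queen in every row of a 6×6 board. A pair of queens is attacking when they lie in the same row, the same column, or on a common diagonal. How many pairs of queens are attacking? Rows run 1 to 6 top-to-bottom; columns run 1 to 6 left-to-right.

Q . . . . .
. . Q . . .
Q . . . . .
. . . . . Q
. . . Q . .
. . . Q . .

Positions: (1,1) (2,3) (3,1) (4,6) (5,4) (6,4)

4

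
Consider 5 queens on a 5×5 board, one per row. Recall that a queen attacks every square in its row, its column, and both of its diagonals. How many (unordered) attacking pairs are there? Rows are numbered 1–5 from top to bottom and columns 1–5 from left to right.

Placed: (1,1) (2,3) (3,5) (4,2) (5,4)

0

All columns are distinct and no two queens satisfy |Δrow| = |Δcol|, so no pair attacks.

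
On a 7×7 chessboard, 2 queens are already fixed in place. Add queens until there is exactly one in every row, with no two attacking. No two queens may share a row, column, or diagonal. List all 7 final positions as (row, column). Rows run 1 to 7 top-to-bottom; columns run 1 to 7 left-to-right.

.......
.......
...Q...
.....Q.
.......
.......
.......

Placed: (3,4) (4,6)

Row 1: attacked by (3,4)→{2,4,6}; (4,6)→{3,6}. Safe: 1, 5, 7. Place at column 7.
Row 2: attacked by (1,7)→{6,7}; (3,4)→{3,4,5}; (4,6)→{4,6}. Safe: 1, 2. Place at column 2.
Row 5: attacked by (1,7)→{3,7}; (2,2)→{2,5}; (3,4)→{2,4,6}; (4,6)→{5,6,7}. Safe: 1. Place at column 1.
Row 6: attacked by (1,7)→{2,7}; (2,2)→{2,6}; (3,4)→{1,4,7}; (4,6)→{4,6}; (5,1)→{1,2}. Safe: 3, 5. Place at column 3.
Row 7: attacked by (1,7)→{1,7}; (2,2)→{2,7}; (3,4)→{4}; (4,6)→{3,6}; (5,1)→{1,3}; (6,3)→{2,3,4}. Safe: 5. Place at column 5.
Columns [7, 2, 4, 6, 1, 3, 5], r−c [-6, 0, -1, -2, 4, 3, 2], r+c [8, 4, 7, 10, 6, 9, 12] are all distinct, so no two queens attack.

(1,7) (2,2) (3,4) (4,6) (5,1) (6,3) (7,5)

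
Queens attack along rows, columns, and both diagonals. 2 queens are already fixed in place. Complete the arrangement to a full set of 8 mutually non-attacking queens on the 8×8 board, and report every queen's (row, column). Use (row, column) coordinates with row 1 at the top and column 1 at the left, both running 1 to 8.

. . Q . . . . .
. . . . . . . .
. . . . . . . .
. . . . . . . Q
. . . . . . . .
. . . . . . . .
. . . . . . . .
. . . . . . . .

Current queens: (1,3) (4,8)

(1,3) (2,7) (3,2) (4,8) (5,5) (6,1) (7,4) (8,6)

Row 2: attacked by (1,3)→{2,3,4}; (4,8)→{6,8}. Safe: 1, 5, 7. Place at column 7.
Row 3: attacked by (1,3)→{1,3,5}; (2,7)→{6,7,8}; (4,8)→{7,8}. Safe: 2, 4. Place at column 2.
Row 5: attacked by (1,3)→{3,7}; (2,7)→{4,7}; (3,2)→{2,4}; (4,8)→{7,8}. Safe: 1, 5, 6. Place at column 5.
Row 6: attacked by (1,3)→{3,8}; (2,7)→{3,7}; (3,2)→{2,5}; (4,8)→{6,8}; (5,5)→{4,5,6}. Safe: 1. Place at column 1.
Row 7: attacked by (1,3)→{3}; (2,7)→{2,7}; (3,2)→{2,6}; (4,8)→{5,8}; (5,5)→{3,5,7}; (6,1)→{1,2}. Safe: 4. Place at column 4.
Row 8: attacked by (1,3)→{3}; (2,7)→{1,7}; (3,2)→{2,7}; (4,8)→{4,8}; (5,5)→{2,5,8}; (6,1)→{1,3}; (7,4)→{3,4,5}. Safe: 6. Place at column 6.
Columns [3, 7, 2, 8, 5, 1, 4, 6], r−c [-2, -5, 1, -4, 0, 5, 3, 2], r+c [4, 9, 5, 12, 10, 7, 11, 14] are all distinct, so no two queens attack.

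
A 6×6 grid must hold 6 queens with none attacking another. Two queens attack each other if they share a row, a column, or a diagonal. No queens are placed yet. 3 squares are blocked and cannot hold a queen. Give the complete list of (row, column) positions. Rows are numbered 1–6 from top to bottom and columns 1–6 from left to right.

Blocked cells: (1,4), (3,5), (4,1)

(1,5) (2,3) (3,1) (4,6) (5,4) (6,2)

Row 1: Blocked: 4. Safe: 1, 2, 3, 5, 6. Place at column 5.
Row 2: attacked by (1,5)→{4,5,6}. Safe: 1, 2, 3. Place at column 3.
Row 3: attacked by (1,5)→{3,5}; (2,3)→{2,3,4}. Blocked: 5. Safe: 1, 6. Place at column 1.
Row 4: attacked by (1,5)→{2,5}; (2,3)→{1,3,5}; (3,1)→{1,2}. Blocked: 1. Safe: 4, 6. Place at column 6.
Row 5: attacked by (1,5)→{1,5}; (2,3)→{3,6}; (3,1)→{1,3}; (4,6)→{5,6}. Safe: 2, 4. Place at column 4.
Row 6: attacked by (1,5)→{5}; (2,3)→{3}; (3,1)→{1,4}; (4,6)→{4,6}; (5,4)→{3,4,5}. Safe: 2. Place at column 2.
Columns [5, 3, 1, 6, 4, 2], r−c [-4, -1, 2, -2, 1, 4], r+c [6, 5, 4, 10, 9, 8] are all distinct, so no two queens attack.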